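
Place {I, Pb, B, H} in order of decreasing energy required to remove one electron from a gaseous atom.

H is in period 1, group 1; B is in period 2, group 13; I is in period 5, group 17; Pb is in period 6, group 14.
Across a period the outer electron is held more tightly (higher IE₁); down a group it sits in a higher shell, more shielded, and comes off more easily.
These span different periods and groups, so the two trends combine.
B > Pb: the two effects oppose for this pair; the down-group effect wins (801 vs 716 kJ/mol).
I > B: the two effects oppose for this pair; the across-period effect wins (1008 vs 801 kJ/mol).
H > I: period and group pull opposite ways; the down-group shift dominates (1312 vs 1008 kJ/mol).
Approximate values (kJ/mol): H 1312, B 801, I 1008, Pb 716.
So from highest to lowest: H > I > B > Pb.

H, I, B, Pb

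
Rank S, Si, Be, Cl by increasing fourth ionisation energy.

Si < S < Cl < Be

IE_4 is the cost of taking one more electron from the +3 cation: S³⁺ still has 3 valence electrons; Si³⁺ still has 1 valence electron; Be³⁺ is already 1 electron into the core; Cl³⁺ still has 4 valence electrons.
Core electrons are held far more tightly than valence electrons, so Be tops the IE_4 order.
Valence configurations: S³⁺ [Ne]3s²3p¹, Si³⁺ [Ne]3s¹, Cl³⁺ [Ne]3s²3p².
The numbers (kJ/mol): S 4556, Si 4356, Be 21007, Cl 5159.
Putting it together, IE_4: Si < S < Cl < Be.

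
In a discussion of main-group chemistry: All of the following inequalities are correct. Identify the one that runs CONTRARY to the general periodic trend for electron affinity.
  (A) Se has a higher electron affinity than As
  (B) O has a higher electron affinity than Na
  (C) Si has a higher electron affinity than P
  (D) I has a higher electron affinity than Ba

The general trend: electron affinity increases across a period and decreases down a group.
(A) Se (period 4, group 16) vs As (period 4, group 15): the stated order agrees with the simple trend.
(B) O (period 2, group 16) vs Na (period 3, group 1): the stated order agrees with the simple trend.
(C) Si (period 3, group 14) vs P (period 3, group 15): the stated order contradicts the simple trend.
(D) I (period 5, group 17) vs Ba (period 6, group 2): the stated order agrees with the simple trend.
The exception is (C): adding an electron to P's half-filled 3p³ is unfavourable, so Si (3p²) has the more exothermic EA.

(C)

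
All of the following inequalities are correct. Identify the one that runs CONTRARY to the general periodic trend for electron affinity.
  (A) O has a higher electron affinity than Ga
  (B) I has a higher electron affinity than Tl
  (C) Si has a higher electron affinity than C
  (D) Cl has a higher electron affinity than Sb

(C)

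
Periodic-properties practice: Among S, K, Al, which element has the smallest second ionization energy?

IE_2 is the cost of taking one more electron from the +1 cation: S⁺ still has 5 valence electrons; K⁺ is the bare [Ar] core; Al⁺ still has 2 valence electrons.
Breaking into a closed-shell core is much more expensive than removing a leftover valence electron — K has the largest IE_2 here.
Valence configurations: S⁺ [Ne]3s²3p³, Al⁺ [Ne]3s².
Approximate IE_2 values (kJ/mol): S 2252, K 3052, Al 1817.
Putting it together, IE_2: Al < S < K.

Al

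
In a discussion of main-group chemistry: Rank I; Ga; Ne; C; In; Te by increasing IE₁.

In < Ga < Te < I < C < Ne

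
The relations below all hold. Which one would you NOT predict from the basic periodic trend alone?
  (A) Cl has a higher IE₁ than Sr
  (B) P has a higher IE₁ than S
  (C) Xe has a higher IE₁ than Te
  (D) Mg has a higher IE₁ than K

(B)

The general trend: IE₁ increases across a period and decreases down a group.
(A) Cl (period 3, group 17) vs Sr (period 5, group 2): the stated order agrees with the simple trend.
(B) P (period 3, group 15) vs S (period 3, group 16): the stated order contradicts the simple trend.
(C) Xe (period 5, group 18) vs Te (period 5, group 16): the stated order agrees with the simple trend.
(D) Mg (period 3, group 2) vs K (period 4, group 1): the stated order agrees with the simple trend.
The exception is (B): S (3p⁴) ionizes more easily than half-filled P (3p³) because the paired 3p electron in S is pushed out by e⁻–e⁻ repulsion.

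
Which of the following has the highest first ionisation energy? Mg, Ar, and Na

Na is in period 3, group 1; Mg is in period 3, group 2; Ar is in period 3, group 18.
Removing the outermost electron gets harder across a period and easier down a group.
All lie in period 3, so first ionization energy increases left to right.
The highest first ionisation energy among these belongs to Ar.

Ar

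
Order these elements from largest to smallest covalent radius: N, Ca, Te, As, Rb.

Rb > Ca > Te > As > N

N is in period 2, group 15; Ca is in period 4, group 2; As is in period 4, group 15; Rb is in period 5, group 1; Te is in period 5, group 16.
Moving right in a period, electrons are added to the same shell under a stronger nuclear pull, so atoms get smaller; moving down, a new shell is opened and atoms get larger.
Here both period and group differ, so the two effects have to be weighed against each other.
As > N: As sits below N in group 15, so the down-group effect alone puts As larger.
Te > As: period and group pull opposite ways; the down-group shift dominates (136 vs 121 pm).
Ca > Te: the two effects oppose for this pair; the across-period effect wins (171 vs 136 pm).
Rb > Ca: relative to Ca, both the across-period and down-group shifts push Rb's atomic radius up.
For reference (pm): N 71, Ca 171, As 121, Rb 210, Te 136.
So from largest to smallest: Rb > Ca > Te > As > N.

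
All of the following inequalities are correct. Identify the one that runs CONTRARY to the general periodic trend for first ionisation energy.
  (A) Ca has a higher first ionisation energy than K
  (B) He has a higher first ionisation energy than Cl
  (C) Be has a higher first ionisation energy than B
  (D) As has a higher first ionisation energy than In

(C)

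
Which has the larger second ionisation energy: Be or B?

B

After 1 electron has been removed, what remains? Be⁺ still has 1 valence electron; B⁺ still has 2 valence electrons.
All are still removing valence electrons, so compare the +1 ions as you would atoms: IE_2 generally rises across a period (higher Z_eff) and falls down a group (larger shell), subject to the usual subshell exceptions.
Valence configurations: Be⁺ [He]2s¹, B⁺ [He]2s².
The numbers (kJ/mol): Be 1757, B 2427.
So the second ionization energies run Be < B.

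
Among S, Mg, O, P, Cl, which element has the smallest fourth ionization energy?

S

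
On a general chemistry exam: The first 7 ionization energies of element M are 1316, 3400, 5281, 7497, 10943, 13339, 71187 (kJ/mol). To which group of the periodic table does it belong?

Group 16

Look for the largest jump between consecutive ionization energies: IE7/IE6 ≈ 5.3, far larger than any earlier ratio.
That jump marks the point where a core electron is being removed. So the atom has 6 valence electrons.
A main-group element with 6 valence electrons is in group 16.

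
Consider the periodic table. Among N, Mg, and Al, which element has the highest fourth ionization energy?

Al

Consider each +3 ion: N³⁺ still has 2 valence electrons; Mg³⁺ is already 1 electron into the core; Al³⁺ is the bare [Ne] core.
Pulling an electron out of a noble-gas core costs far more than removing a remaining valence electron, so Mg and Al sit at the high end of IE_4.
Tabulated IE_4 (kJ/mol): N 7475, Mg 10543, Al 11577.
Overall IE_4 order: N < Mg < Al.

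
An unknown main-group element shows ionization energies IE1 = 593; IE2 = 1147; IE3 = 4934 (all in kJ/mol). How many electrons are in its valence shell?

2

Look for the largest jump between consecutive ionization energies: IE3/IE2 ≈ 4.3, far larger than any earlier ratio.
That jump marks the point where a core electron is being removed. So the atom has 2 valence electrons.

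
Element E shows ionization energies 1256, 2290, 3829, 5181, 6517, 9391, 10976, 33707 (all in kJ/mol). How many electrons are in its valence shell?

7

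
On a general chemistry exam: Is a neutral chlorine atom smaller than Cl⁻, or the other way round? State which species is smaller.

Cl

Forming Cl⁻ adds 1 electron to Cl. More electron–electron repulsion in the same shell, with unchanged nuclear charge, lets the cloud expand.
An anion is larger than its parent atom: Cl⁻ > Cl.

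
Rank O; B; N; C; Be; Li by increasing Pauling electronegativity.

Li, Be, B, C, N, O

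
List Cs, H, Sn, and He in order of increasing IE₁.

Cs < Sn < H < He

H is in period 1, group 1; He is in period 1, group 18; Sn is in period 5, group 14; Cs is in period 6, group 1.
Removing the outermost electron gets harder across a period and easier down a group.
Here both period and group differ, so the two effects have to be weighed against each other.
Sn > Cs: both effects reinforce here, so Sn is clearly the higher of the two.
H > Sn: the two effects oppose for this pair; the down-group effect wins (1312 vs 709 kJ/mol).
He > H: He lies to the right of H in period 1, so the across-period effect alone puts He higher.
For reference (kJ/mol): H 1312, He 2372, Sn 709, Cs 376.
So from lowest to highest: Cs < Sn < H < He.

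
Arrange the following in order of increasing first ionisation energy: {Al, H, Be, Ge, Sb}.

H is in period 1, group 1; Be is in period 2, group 2; Al is in period 3, group 13; Ge is in period 4, group 14; Sb is in period 5, group 15.
Removing the outermost electron gets harder across a period and easier down a group.
A diagonal step moves right (one effect) and down (the opposite effect) at once.
Ge > Al: the two effects oppose for this pair; the across-period effect wins (762 vs 578 kJ/mol).
Sb > Ge: the two effects oppose for this pair; the across-period effect wins (831 vs 762 kJ/mol).
Be > Sb: the two effects oppose for this pair; the down-group effect wins (900 vs 831 kJ/mol).
H > Be: the two effects oppose for this pair; the down-group effect wins (1312 vs 900 kJ/mol).
For reference (kJ/mol): H 1312, Be 900, Al 578, Ge 762, Sb 831.
So from lowest to highest: Al < Ge < Sb < Be < H.

Al, Ge, Sb, Be, H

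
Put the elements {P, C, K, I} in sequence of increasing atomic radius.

C < P < I < K

Atomic radius shrinks across a period as nuclear charge pulls the same shell inward, and grows down a group as new shells are added.
Neither a single period nor a single group — weigh both effects.
P > C: period and group pull opposite ways; the down-group shift dominates (111 vs 75 pm).
I > P: the two effects oppose for this pair; the down-group effect wins (133 vs 111 pm).
K > I: the two effects oppose for this pair; the across-period effect wins (196 vs 133 pm).
For reference (pm): C 75, P 111, K 196, I 133.
So from smallest to largest: C < P < I < K.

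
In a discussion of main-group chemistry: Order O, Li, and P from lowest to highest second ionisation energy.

P < O < Li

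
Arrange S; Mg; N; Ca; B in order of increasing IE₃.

After 2 electrons have been removed, what remains? S²⁺ still has 4 valence electrons; Mg²⁺ is the bare [Ne] core; N²⁺ still has 3 valence electrons; Ca²⁺ is the bare [Ar] core; B²⁺ still has 1 valence electron.
Core electrons are held far more tightly than valence electrons, so Ca and Mg top the IE_3 order.
Valence configurations: S²⁺ [Ne]3s²3p², N²⁺ [He]2s²2p¹, B²⁺ [He]2s¹.
The numbers (kJ/mol): S 3357, Mg 7733, N 4578, Ca 4912, B 3660.
Hence IE_3: S < B < N < Ca < Mg.

S < B < N < Ca < Mg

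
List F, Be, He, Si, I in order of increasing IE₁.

Si < Be < I < F < He

First ionization energy rises across a period (greater Z_eff holds electrons more tightly) and falls down a group (valence electrons are farther from the nucleus).
Here both period and group differ, so the two effects have to be weighed against each other.
Be > Si: the two effects oppose for this pair; the down-group effect wins (900 vs 786 kJ/mol).
I > Be: the two effects oppose for this pair; the across-period effect wins (1008 vs 900 kJ/mol).
F > I: F sits above I in group 17, so the down-group effect alone puts F higher.
He > F: relative to F, both the across-period and down-group shifts push He's first ionization energy up.
For reference (kJ/mol): He 2372, Be 900, F 1681, Si 786, I 1008.
So from lowest to highest: Si < Be < I < F < He.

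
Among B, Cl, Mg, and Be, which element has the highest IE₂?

B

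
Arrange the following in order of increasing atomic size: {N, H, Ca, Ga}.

H < N < Ga < Ca

Atomic radius shrinks across a period as nuclear charge pulls the same shell inward, and grows down a group as new shells are added.
Here both period and group differ, so the two effects have to be weighed against each other.
N > H: period and group pull opposite ways; the down-group shift dominates (71 vs 32 pm).
Ga > N: relative to N, both the across-period and down-group shifts push Ga's atomic radius up.
Ca > Ga: Ca lies to the left of Ga in period 4, so the across-period effect alone puts Ca larger.
For reference (pm): H 32, N 71, Ca 171, Ga 124.
So from smallest to largest: H < N < Ga < Ca.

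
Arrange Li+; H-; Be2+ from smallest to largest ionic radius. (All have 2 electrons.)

All of these have 2 electrons, so size is governed by nuclear charge alone: the more protons, the stronger the pull on the same electron cloud, and the smaller the ion.
Nuclear charges: Be2+ (Z=4), Li+ (Z=3), H- (Z=1).
Smallest to largest: Be2+ < Li+ < H-.

Be2+ < Li+ < H-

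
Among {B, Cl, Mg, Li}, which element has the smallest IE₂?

The second ionization energy removes an electron from the +1 ion. For each element: B⁺ still has 2 valence electrons; Cl⁺ still has 6 valence electrons; Mg⁺ still has 1 valence electron; Li⁺ is the bare [He] core.
Core electrons are held far more tightly than valence electrons, so Li tops the IE_2 order.
Valence configurations: B⁺ [He]2s², Cl⁺ [Ne]3s²3p⁴, Mg⁺ [Ne]3s¹.
Tabulated IE_2 (kJ/mol): B 2427, Cl 2298, Mg 1451, Li 7298.
So the second ionization energies run Mg < Cl < B < Li.

Mg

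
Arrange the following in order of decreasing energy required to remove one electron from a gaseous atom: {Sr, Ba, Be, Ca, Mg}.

Be > Mg > Ca > Sr > Ba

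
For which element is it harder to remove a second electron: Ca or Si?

The second ionization energy removes an electron from the +1 ion. For each element: Ca⁺ still has 1 valence electron; Si⁺ still has 3 valence electrons.
All are still removing valence electrons, so compare the +1 ions as you would atoms: IE_2 generally rises across a period (higher Z_eff) and falls down a group (larger shell), subject to the usual subshell exceptions.
Valence configurations: Ca⁺ [Ar]4s¹, Si⁺ [Ne]3s²3p¹.
Approximate IE_2 values (kJ/mol): Ca 1145, Si 1577.
Putting it together, IE_2: Ca < Si.

Si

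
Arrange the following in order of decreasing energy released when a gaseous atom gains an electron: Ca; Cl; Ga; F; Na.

F is in period 2, group 17; Na is in period 3, group 1; Cl is in period 3, group 17; Ca is in period 4, group 2; Ga is in period 4, group 13.
Adding an electron releases more energy for atoms nearer the top right (short of the noble gases).
Here both period and group differ, so the two effects have to be weighed against each other.
Ga > Ca: Ga lies to the right of Ca in period 4, so the across-period effect alone puts Ga higher.
Na > Ga: the two effects oppose for this pair; the down-group effect wins (53 vs 29 kJ/mol).
F > Na: both effects reinforce here, so F is clearly the higher of the two.
Cl > F: this pair runs against the simple trend — see the exception note.
Note the exception: Cl has a higher electron affinity than F, contrary to the simple trend — F's small 2p subshell makes the incoming electron feel strong e⁻–e⁻ repulsion, so Cl actually releases more energy on gaining an electron.
Approximate values (kJ/mol): F 328, Na 53, Cl 349, Ca 2, Ga 29.
So from highest to lowest: Cl > F > Na > Ga > Ca.

Cl > F > Na > Ga > Ca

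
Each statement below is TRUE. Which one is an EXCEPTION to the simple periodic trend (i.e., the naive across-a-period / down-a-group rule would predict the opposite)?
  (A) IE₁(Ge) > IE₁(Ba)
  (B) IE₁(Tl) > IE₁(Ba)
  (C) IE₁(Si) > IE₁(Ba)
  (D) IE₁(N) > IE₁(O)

(D)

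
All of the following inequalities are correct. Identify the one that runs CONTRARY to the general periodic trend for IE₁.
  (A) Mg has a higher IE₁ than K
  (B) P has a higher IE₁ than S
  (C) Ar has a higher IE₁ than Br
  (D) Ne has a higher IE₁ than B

(B)

The general trend: IE₁ increases across a period and decreases down a group.
(A) Mg (period 3, group 2) vs K (period 4, group 1): the stated order agrees with the simple trend.
(B) P (period 3, group 15) vs S (period 3, group 16): the stated order contradicts the simple trend.
(C) Ar (period 3, group 18) vs Br (period 4, group 17): the stated order agrees with the simple trend.
(D) Ne (period 2, group 18) vs B (period 2, group 13): the stated order agrees with the simple trend.
The exception is (B): S (3p⁴) ionizes more easily than half-filled P (3p³) because the paired 3p electron in S is pushed out by e⁻–e⁻ repulsion.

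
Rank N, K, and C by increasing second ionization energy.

C < N < K

After 1 electron has been removed, what remains? N⁺ still has 4 valence electrons; K⁺ is the bare [Ar] core; C⁺ still has 3 valence electrons.
Core electrons are held far more tightly than valence electrons, so K tops the IE_2 order.
Valence configurations: N⁺ [He]2s²2p², C⁺ [He]2s²2p¹.
Tabulated IE_2 (kJ/mol): N 2856, K 3052, C 2353.
So the second ionization energies run C < N < K.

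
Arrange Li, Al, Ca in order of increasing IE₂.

Ca, Al, Li

Consider each +1 ion: Li⁺ is the bare [He] core; Al⁺ still has 2 valence electrons; Ca⁺ still has 1 valence electron.
Breaking into a closed-shell core is much more expensive than removing a leftover valence electron — Li has the largest IE_2 here.
Valence configurations: Al⁺ [Ne]3s², Ca⁺ [Ar]4s¹.
Approximate IE_2 values (kJ/mol): Li 7298, Al 1817, Ca 1145.
So the second ionization energies run Ca < Al < Li.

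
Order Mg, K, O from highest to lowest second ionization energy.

Consider each +1 ion: Mg⁺ still has 1 valence electron; K⁺ is the bare [Ar] core; O⁺ still has 5 valence electrons.
Usually core removal costs more than valence removal, but here the competition is close: a tightly held n=2 valence electron can cost more to remove than an n=3 core electron, so the actual values have to decide it.
Valence configurations: Mg⁺ [Ne]3s¹, O⁺ [He]2s²2p³.
The numbers (kJ/mol): Mg 1451, K 3052, O 3388.
Overall IE_2 order: Mg < K < O.

O, K, Mg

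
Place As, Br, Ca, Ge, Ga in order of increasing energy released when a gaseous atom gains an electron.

Ca < Ga < As < Ge < Br

Ca is in period 4, group 2; Ga is in period 4, group 13; Ge is in period 4, group 14; As is in period 4, group 15; Br is in period 4, group 17.
Atoms with high Z_eff and room in the valence shell (especially the halogens) have the most exothermic electron affinities.
All lie in period 4; the across-period trend (electron affinity increases left to right) applies, with the exception below.
Note the exception: Ge has a higher electron affinity than As, contrary to the simple trend — adding an electron to As's half-filled 4p³ is unfavourable, so Ge (4p²) has the more exothermic EA.
Tabulated electron affinity (kJ/mol): Ca 2, Ga 29, Ge 119, As 78, Br 325.
So from lowest to highest: Ca < Ga < As < Ge < Br.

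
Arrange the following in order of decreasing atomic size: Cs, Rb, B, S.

B is in period 2, group 13; S is in period 3, group 16; Rb is in period 5, group 1; Cs is in period 6, group 1.
Moving right in a period, electrons are added to the same shell under a stronger nuclear pull, so atoms get smaller; moving down, a new shell is opened and atoms get larger.
These span different periods and groups, so the two trends combine.
S > B: period and group pull opposite ways; the down-group shift dominates (103 vs 85 pm).
Rb > S: relative to S, both the across-period and down-group shifts push Rb's atomic radius up.
Cs > Rb: they share group 1; the group trend gives Cs the larger value.
Approximate values (pm): B 85, S 103, Rb 210, Cs 232.
So from largest to smallest: Cs > Rb > S > B.

Cs, Rb, S, B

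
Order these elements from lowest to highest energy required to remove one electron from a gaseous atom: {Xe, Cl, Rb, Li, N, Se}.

Li is in period 2, group 1; N is in period 2, group 15; Cl is in period 3, group 17; Se is in period 4, group 16; Rb is in period 5, group 1; Xe is in period 5, group 18.
Across a period the outer electron is held more tightly (higher IE₁); down a group it sits in a higher shell, more shielded, and comes off more easily.
Here both period and group differ, so the two effects have to be weighed against each other.
Li > Rb: they share group 1; the group trend gives Li the larger value.
Se > Li: the two effects oppose for this pair; the across-period effect wins (941 vs 520 kJ/mol).
Xe > Se: period and group pull opposite ways; the across-period shift dominates (1170 vs 941 kJ/mol).
Cl > Xe: the two effects oppose for this pair; the down-group effect wins (1251 vs 1170 kJ/mol).
N > Cl: the two effects oppose for this pair; the down-group effect wins (1402 vs 1251 kJ/mol).
Tabulated first ionization energy (kJ/mol): Li 520, N 1402, Cl 1251, Se 941, Rb 403, Xe 1170.
So from lowest to highest: Rb < Li < Se < Xe < Cl < N.

Rb < Li < Se < Xe < Cl < N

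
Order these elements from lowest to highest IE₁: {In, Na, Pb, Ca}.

Na, In, Ca, Pb

First ionization energy rises across a period (greater Z_eff holds electrons more tightly) and falls down a group (valence electrons are farther from the nucleus).
These sit on a diagonal, where the across-period and down-group effects partly cancel.
In > Na: period and group pull opposite ways; the across-period shift dominates (558 vs 496 kJ/mol).
Ca > In: the two effects oppose for this pair; the down-group effect wins (590 vs 558 kJ/mol).
Pb > Ca: period and group pull opposite ways; the across-period shift dominates (716 vs 590 kJ/mol).
For reference (kJ/mol): Na 496, Ca 590, In 558, Pb 716.
So from lowest to highest: Na < In < Ca < Pb.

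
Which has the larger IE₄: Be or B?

After 3 electrons have been removed, what remains? Be³⁺ is already 1 electron into the core; B³⁺ is the bare [He] core.
All of these are removing an electron from a noble-gas core or deeper; the smaller core (lower principal quantum number) is held far more tightly, and within a period the higher nuclear charge binds the same core more tightly.
Approximate IE_4 values (kJ/mol): Be 21007, B 25026.
Hence IE_4: Be < B.

B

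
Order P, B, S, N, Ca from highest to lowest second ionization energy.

N > B > S > P > Ca

Consider each +1 ion: P⁺ still has 4 valence electrons; B⁺ still has 2 valence electrons; S⁺ still has 5 valence electrons; N⁺ still has 4 valence electrons; Ca⁺ still has 1 valence electron.
All are still removing valence electrons, so compare the +1 ions as you would atoms: IE_2 generally rises across a period (higher Z_eff) and falls down a group (larger shell), subject to the usual subshell exceptions.
Valence configurations: P⁺ [Ne]3s²3p², B⁺ [He]2s², S⁺ [Ne]3s²3p³, N⁺ [He]2s²2p², Ca⁺ [Ar]4s¹.
Tabulated IE_2 (kJ/mol): P 1907, B 2427, S 2252, N 2856, Ca 1145.
Hence IE_2: Ca < P < S < B < N.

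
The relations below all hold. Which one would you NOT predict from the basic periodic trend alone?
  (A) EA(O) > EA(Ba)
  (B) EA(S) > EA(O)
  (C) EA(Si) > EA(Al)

The general trend: electron affinity increases across a period and decreases down a group.
(A) O (period 2, group 16) vs Ba (period 6, group 2): the stated order agrees with the simple trend.
(B) S (period 3, group 16) vs O (period 2, group 16): the stated order contradicts the simple trend.
(C) Si (period 3, group 14) vs Al (period 3, group 13): the stated order agrees with the simple trend.
The exception is (B): the compact 2p subshell of O repels the added electron more than S's larger 3p does.

(B)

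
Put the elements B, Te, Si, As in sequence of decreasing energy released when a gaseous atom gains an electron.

B is in period 2, group 13; Si is in period 3, group 14; As is in period 4, group 15; Te is in period 5, group 16.
Atoms with high Z_eff and room in the valence shell (especially the halogens) have the most exothermic electron affinities.
A diagonal step moves right (one effect) and down (the opposite effect) at once.
As > B: the two effects oppose for this pair; the across-period effect wins (78 vs 27 kJ/mol).
Si > As: period and group pull opposite ways; the down-group shift dominates (134 vs 78 kJ/mol).
Te > Si: the two effects oppose for this pair; the across-period effect wins (190 vs 134 kJ/mol).
Approximate values (kJ/mol): B 27, Si 134, As 78, Te 190.
So from highest to lowest: Te > Si > As > B.

Te > Si > As > B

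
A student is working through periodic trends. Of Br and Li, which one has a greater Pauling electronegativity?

Li is in period 2, group 1; Br is in period 4, group 17.
Electronegativity increases across a period and decreases down a group, tracking effective nuclear charge and atomic size.
These span different periods and groups, so the two trends combine.
Br > Li: the two effects oppose for this pair; the across-period effect wins (2.96 vs 0.98).
Tabulated electronegativity (Pauling): Li 0.98, Br 2.96.
So Br has the greater Pauling electronegativity (Br > Li).

Br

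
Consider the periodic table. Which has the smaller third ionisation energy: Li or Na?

Na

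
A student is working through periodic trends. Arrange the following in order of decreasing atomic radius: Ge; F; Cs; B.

B is in period 2, group 13; F is in period 2, group 17; Ge is in period 4, group 14; Cs is in period 6, group 1.
Moving right in a period, electrons are added to the same shell under a stronger nuclear pull, so atoms get smaller; moving down, a new shell is opened and atoms get larger.
Here both period and group differ, so the two effects have to be weighed against each other.
B > F: B lies to the left of F in period 2, so the across-period effect alone puts B larger.
Ge > B: period and group pull opposite ways; the down-group shift dominates (121 vs 85 pm).
Cs > Ge: both effects reinforce here, so Cs is clearly the larger of the two.
For reference (pm): B 85, F 64, Ge 121, Cs 232.
So from largest to smallest: Cs > Ge > B > F.

Cs > Ge > B > F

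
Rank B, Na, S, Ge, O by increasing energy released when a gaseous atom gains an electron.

B is in period 2, group 13; O is in period 2, group 16; Na is in period 3, group 1; S is in period 3, group 16; Ge is in period 4, group 14.
EA tends to increase across a period and decrease down a group, though the pattern is less regular than for IE or radius.
Neither a single period nor a single group — weigh both effects.
Na > B: this pair runs against the simple trend — see the exception note.
Ge > Na: period and group pull opposite ways; the across-period shift dominates (119 vs 53 kJ/mol).
O > Ge: both effects reinforce here, so O is clearly the higher of the two.
S > O: this pair runs against the simple trend — see the exception note.
Note the exception: Na has a higher electron affinity than B, contrary to the simple trend — B's ns²np¹ configuration gives only a small electron affinity — the sparsely filled np subshell binds an added electron weakly.
Note the exception: S has a higher electron affinity than O, contrary to the simple trend — the compact 2p subshell of O repels the added electron more than S's larger 3p does.
For reference (kJ/mol): B 27, O 141, Na 53, S 200, Ge 119.
So from lowest to highest: B < Na < Ge < O < S.

B < Na < Ge < O < S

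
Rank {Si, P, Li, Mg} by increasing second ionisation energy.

The second ionization energy removes an electron from the +1 ion. For each element: Si⁺ still has 3 valence electrons; P⁺ still has 4 valence electrons; Li⁺ is the bare [He] core; Mg⁺ still has 1 valence electron.
Pulling an electron out of a noble-gas core costs far more than removing a remaining valence electron, so Li sits at the high end of IE_2.
Valence configurations: Si⁺ [Ne]3s²3p¹, P⁺ [Ne]3s²3p², Mg⁺ [Ne]3s¹.
Tabulated IE_2 (kJ/mol): Si 1577, P 1907, Li 7298, Mg 1451.
Putting it together, IE_2: Mg < Si < P < Li.

Mg, Si, P, Li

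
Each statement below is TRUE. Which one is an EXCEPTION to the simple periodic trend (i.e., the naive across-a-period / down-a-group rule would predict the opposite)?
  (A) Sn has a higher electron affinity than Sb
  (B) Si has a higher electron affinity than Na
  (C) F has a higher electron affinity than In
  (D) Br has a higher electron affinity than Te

The general trend: electron affinity increases across a period and decreases down a group.
(A) Sn (period 5, group 14) vs Sb (period 5, group 15): the stated order contradicts the simple trend.
(B) Si (period 3, group 14) vs Na (period 3, group 1): the stated order agrees with the simple trend.
(C) F (period 2, group 17) vs In (period 5, group 13): the stated order agrees with the simple trend.
(D) Br (period 4, group 17) vs Te (period 5, group 16): the stated order agrees with the simple trend.
The exception is (A): adding an electron to Sb's half-filled 5p³ is unfavourable, so Sn has the more exothermic EA.

(A)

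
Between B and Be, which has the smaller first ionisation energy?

Be is in period 2, group 2; B is in period 2, group 13.
First ionization energy rises across a period (greater Z_eff holds electrons more tightly) and falls down a group (valence electrons are farther from the nucleus).
All lie in period 2; the across-period trend (first ionization energy increases left to right) applies, with the exception below.
Note the exception: Be has a higher first ionization energy than B, contrary to the simple trend — removing B's lone 2p electron is easier than breaking Be's filled 2s².
For reference (kJ/mol): Be 900, B 801.
So B has the smaller first ionisation energy (B < Be).

B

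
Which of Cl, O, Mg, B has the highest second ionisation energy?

The second ionization energy removes an electron from the +1 ion. For each element: Cl⁺ still has 6 valence electrons; O⁺ still has 5 valence electrons; Mg⁺ still has 1 valence electron; B⁺ still has 2 valence electrons.
All are still removing valence electrons, so compare the +1 ions as you would atoms: IE_2 generally rises across a period (higher Z_eff) and falls down a group (larger shell), subject to the usual subshell exceptions.
Valence configurations: Cl⁺ [Ne]3s²3p⁴, O⁺ [He]2s²2p³, Mg⁺ [Ne]3s¹, B⁺ [He]2s².
The numbers (kJ/mol): Cl 2298, O 3388, Mg 1451, B 2427.
Putting it together, IE_2: Mg < Cl < B < O.

O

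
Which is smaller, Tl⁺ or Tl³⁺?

Tl³⁺

Both ions have Z = 81 protons, but Tl³⁺ has lost more electrons, so its remaining electrons feel a larger effective nuclear charge per electron and are pulled in more tightly.
Higher positive charge → smaller ion, so Tl⁺ > Tl³⁺.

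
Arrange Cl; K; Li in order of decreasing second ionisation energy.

IE_2 is the cost of taking one more electron from the +1 cation: Cl⁺ still has 6 valence electrons; K⁺ is the bare [Ar] core; Li⁺ is the bare [He] core.
Pulling an electron out of a noble-gas core costs far more than removing a remaining valence electron, so K and Li sit at the high end of IE_2.
The numbers (kJ/mol): Cl 2298, K 3052, Li 7298.
Hence IE_2: Cl < K < Li.

Li, K, Cl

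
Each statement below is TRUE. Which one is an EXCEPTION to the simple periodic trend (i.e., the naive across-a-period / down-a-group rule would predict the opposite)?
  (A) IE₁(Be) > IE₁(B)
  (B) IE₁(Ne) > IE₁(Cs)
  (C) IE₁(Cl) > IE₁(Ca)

The general trend: IE₁ increases across a period and decreases down a group.
(A) Be (period 2, group 2) vs B (period 2, group 13): the stated order contradicts the simple trend.
(B) Ne (period 2, group 18) vs Cs (period 6, group 1): the stated order agrees with the simple trend.
(C) Cl (period 3, group 17) vs Ca (period 4, group 2): the stated order agrees with the simple trend.
The exception is (A): removing B's lone 2p electron is easier than breaking Be's filled 2s².

(A)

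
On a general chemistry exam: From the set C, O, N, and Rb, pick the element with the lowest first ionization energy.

First ionization energy rises across a period (greater Z_eff holds electrons more tightly) and falls down a group (valence electrons are farther from the nucleus).
These span different periods and groups, so the two trends combine.
C > Rb: relative to Rb, both the across-period and down-group shifts push C's first ionization energy up.
O > C: both are in period 2; the period trend gives O the larger value.
N > O: this pair runs against the simple trend — see the exception note.
Note the exception: N has a higher first ionization energy than O, contrary to the simple trend — pairing an electron in O's 2p⁴ costs repulsion energy, so O ionizes more easily than half-filled N (2p³).
For reference (kJ/mol): C 1086, N 1402, O 1314, Rb 403.
The lowest first ionization energy among these belongs to Rb.

Rb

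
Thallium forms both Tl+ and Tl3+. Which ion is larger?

Tl+

Both ions have Z = 81 protons, but Tl3+ has lost more electrons, so its remaining electrons feel a larger effective nuclear charge per electron and are pulled in more tightly.
Higher positive charge → smaller ion, so Tl+ > Tl3+.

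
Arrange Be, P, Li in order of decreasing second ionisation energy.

Li, P, Be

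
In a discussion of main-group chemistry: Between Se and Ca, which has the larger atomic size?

Ca

Ca is in period 4, group 2; Se is in period 4, group 16.
Radius decreases left→right (rising Z_eff, same n) and increases top→bottom (higher n).
All lie in period 4, so atomic radius increases right to left.
So Ca has the larger atomic size (Ca > Se).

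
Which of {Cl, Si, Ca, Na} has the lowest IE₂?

Ca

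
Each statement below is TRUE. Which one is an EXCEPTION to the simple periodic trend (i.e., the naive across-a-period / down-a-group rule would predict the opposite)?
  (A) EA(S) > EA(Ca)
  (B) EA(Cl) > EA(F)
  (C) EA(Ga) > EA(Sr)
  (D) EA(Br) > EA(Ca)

(B)

The general trend: electron affinity increases across a period and decreases down a group.
(A) S (period 3, group 16) vs Ca (period 4, group 2): the stated order agrees with the simple trend.
(B) Cl (period 3, group 17) vs F (period 2, group 17): the stated order contradicts the simple trend.
(C) Ga (period 4, group 13) vs Sr (period 5, group 2): the stated order agrees with the simple trend.
(D) Br (period 4, group 17) vs Ca (period 4, group 2): the stated order agrees with the simple trend.
The exception is (B): F's small 2p subshell makes the incoming electron feel strong e⁻–e⁻ repulsion, so Cl actually releases more energy on gaining an electron.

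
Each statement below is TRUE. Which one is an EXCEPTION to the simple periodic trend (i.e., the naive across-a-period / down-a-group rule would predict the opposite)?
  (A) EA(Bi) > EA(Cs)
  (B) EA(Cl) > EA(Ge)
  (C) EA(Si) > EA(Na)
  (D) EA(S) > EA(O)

(D)

The general trend: electron affinity increases across a period and decreases down a group.
(A) Bi (period 6, group 15) vs Cs (period 6, group 1): the stated order agrees with the simple trend.
(B) Cl (period 3, group 17) vs Ge (period 4, group 14): the stated order agrees with the simple trend.
(C) Si (period 3, group 14) vs Na (period 3, group 1): the stated order agrees with the simple trend.
(D) S (period 3, group 16) vs O (period 2, group 16): the stated order contradicts the simple trend.
The exception is (D): the compact 2p subshell of O repels the added electron more than S's larger 3p does.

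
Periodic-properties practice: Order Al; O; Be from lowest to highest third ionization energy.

Consider each +2 ion: Al²⁺ still has 1 valence electron; O²⁺ still has 4 valence electrons; Be²⁺ is the bare [He] core.
Breaking into a closed-shell core is much more expensive than removing a leftover valence electron — Be has the largest IE_3 here.
Valence configurations: Al²⁺ [Ne]3s¹, O²⁺ [He]2s²2p².
The numbers (kJ/mol): Al 2745, O 5300, Be 14849.
Overall IE_3 order: Al < O < Be.

Al < O < Be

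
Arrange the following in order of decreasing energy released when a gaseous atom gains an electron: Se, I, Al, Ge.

I, Se, Ge, Al

Al is in period 3, group 13; Ge is in period 4, group 14; Se is in period 4, group 16; I is in period 5, group 17.
Adding an electron releases more energy for atoms nearer the top right (short of the noble gases).
Here both period and group differ, so the two effects have to be weighed against each other.
Ge > Al: the two effects oppose for this pair; the across-period effect wins (119 vs 42 kJ/mol).
Se > Ge: Se lies to the right of Ge in period 4, so the across-period effect alone puts Se higher.
I > Se: period and group pull opposite ways; the across-period shift dominates (295 vs 195 kJ/mol).
For reference (kJ/mol): Al 42, Ge 119, Se 195, I 295.
So from highest to lowest: I > Se > Ge > Al.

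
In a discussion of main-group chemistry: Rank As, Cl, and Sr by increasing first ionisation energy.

Sr < As < Cl

Cl is in period 3, group 17; As is in period 4, group 15; Sr is in period 5, group 2.
Removing the outermost electron gets harder across a period and easier down a group.
Neither a single period nor a single group — weigh both effects.
As > Sr: both effects reinforce here, so As is clearly the higher of the two.
Cl > As: both effects reinforce here, so Cl is clearly the higher of the two.
Approximate values (kJ/mol): Cl 1251, As 947, Sr 550.
So from lowest to highest: Sr < As < Cl.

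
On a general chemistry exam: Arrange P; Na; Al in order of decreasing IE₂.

Na, P, Al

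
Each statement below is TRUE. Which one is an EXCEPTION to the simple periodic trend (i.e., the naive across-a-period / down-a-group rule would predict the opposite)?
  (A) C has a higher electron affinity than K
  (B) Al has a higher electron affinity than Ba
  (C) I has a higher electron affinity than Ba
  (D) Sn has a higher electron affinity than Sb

(D)

The general trend: electron affinity increases across a period and decreases down a group.
(A) C (period 2, group 14) vs K (period 4, group 1): the stated order agrees with the simple trend.
(B) Al (period 3, group 13) vs Ba (period 6, group 2): the stated order agrees with the simple trend.
(C) I (period 5, group 17) vs Ba (period 6, group 2): the stated order agrees with the simple trend.
(D) Sn (period 5, group 14) vs Sb (period 5, group 15): the stated order contradicts the simple trend.
The exception is (D): adding an electron to Sb's half-filled 5p³ is unfavourable, so Sn has the more exothermic EA.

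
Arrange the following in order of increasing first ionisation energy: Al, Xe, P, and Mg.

Al, Mg, P, Xe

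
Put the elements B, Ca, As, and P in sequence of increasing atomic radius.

Radius decreases left→right (rising Z_eff, same n) and increases top→bottom (higher n).
These span different periods and groups, so the two trends combine.
P > B: period and group pull opposite ways; the down-group shift dominates (111 vs 85 pm).
As > P: they share group 15; the group trend gives As the larger value.
Ca > As: Ca lies to the left of As in period 4, so the across-period effect alone puts Ca larger.
For reference (pm): B 85, P 111, Ca 171, As 121.
So from smallest to largest: B < P < As < Ca.

B, P, As, Ca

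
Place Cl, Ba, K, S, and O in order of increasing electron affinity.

Ba, K, O, S, Cl

Adding an electron releases more energy for atoms nearer the top right (short of the noble gases).
Neither a single period nor a single group — weigh both effects.
K > Ba: the two effects oppose for this pair; the down-group effect wins (48 vs 14 kJ/mol).
O > K: relative to K, both the across-period and down-group shifts push O's electron affinity up.
S > O: this pair runs against the simple trend — see the exception note.
Cl > S: both are in period 3; the period trend gives Cl the larger value.
Note the exception: S has a higher electron affinity than O, contrary to the simple trend — the compact 2p subshell of O repels the added electron more than S's larger 3p does.
Tabulated electron affinity (kJ/mol): O 141, S 200, Cl 349, K 48, Ba 14.
So from lowest to highest: Ba < K < O < S < Cl.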